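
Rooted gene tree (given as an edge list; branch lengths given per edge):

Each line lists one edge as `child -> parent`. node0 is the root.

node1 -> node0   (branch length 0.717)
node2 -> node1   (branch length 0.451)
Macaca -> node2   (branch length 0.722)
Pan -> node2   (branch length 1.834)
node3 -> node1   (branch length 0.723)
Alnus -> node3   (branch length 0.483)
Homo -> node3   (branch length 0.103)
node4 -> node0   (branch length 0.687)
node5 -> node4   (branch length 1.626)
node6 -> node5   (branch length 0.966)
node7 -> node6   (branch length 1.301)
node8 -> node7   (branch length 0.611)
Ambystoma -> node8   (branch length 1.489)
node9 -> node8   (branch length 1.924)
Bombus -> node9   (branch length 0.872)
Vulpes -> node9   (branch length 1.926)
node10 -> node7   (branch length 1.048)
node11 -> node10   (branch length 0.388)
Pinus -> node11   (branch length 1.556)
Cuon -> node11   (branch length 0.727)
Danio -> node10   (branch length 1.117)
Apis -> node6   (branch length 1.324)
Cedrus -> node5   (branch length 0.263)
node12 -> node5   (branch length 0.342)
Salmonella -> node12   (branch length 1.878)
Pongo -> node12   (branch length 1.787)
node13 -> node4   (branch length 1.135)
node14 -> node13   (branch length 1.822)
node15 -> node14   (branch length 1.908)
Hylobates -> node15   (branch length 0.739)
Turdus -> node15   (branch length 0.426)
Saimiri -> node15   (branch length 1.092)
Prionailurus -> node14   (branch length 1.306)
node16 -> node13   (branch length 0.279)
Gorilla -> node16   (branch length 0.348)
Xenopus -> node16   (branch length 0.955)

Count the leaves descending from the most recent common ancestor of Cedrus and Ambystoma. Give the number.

The MRCA of Cedrus and Ambystoma is the node subtending ((((Ambystoma,(Bombus,Vulpes)),((Pinus,Cuon),Danio)),Apis),Cedrus,(Salmonella,Pongo)).
That clade contains 10 terminal taxa: Ambystoma, Apis, Bombus, Cedrus, Cuon, Danio, Pinus, Pongo, Salmonella, Vulpes.

10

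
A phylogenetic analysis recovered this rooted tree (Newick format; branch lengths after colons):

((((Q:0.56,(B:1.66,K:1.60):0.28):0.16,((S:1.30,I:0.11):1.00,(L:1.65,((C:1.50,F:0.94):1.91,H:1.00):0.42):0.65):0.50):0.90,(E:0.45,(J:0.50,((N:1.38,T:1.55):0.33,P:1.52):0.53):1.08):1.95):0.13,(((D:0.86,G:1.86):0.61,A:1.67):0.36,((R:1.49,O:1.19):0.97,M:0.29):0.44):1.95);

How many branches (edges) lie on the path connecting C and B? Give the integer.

8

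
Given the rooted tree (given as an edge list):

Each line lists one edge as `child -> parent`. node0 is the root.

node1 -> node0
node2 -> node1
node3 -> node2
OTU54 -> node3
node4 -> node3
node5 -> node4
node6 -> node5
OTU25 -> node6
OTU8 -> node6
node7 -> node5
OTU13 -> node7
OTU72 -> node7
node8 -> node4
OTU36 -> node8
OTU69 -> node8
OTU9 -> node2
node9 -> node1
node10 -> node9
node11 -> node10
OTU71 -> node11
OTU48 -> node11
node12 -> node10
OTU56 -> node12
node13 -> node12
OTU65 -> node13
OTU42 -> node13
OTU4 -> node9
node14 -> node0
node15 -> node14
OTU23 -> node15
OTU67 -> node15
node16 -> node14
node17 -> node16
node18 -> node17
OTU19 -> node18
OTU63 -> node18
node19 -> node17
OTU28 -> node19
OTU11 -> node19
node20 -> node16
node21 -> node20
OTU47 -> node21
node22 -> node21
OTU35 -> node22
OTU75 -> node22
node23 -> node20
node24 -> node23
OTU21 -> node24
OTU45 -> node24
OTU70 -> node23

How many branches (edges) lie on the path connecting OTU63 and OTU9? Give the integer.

8

The MRCA of OTU63 and OTU9 is the root of the tree.
From OTU63 up to that node: 5 branches. From OTU9 up to the same node: 3 branches. Total: 5 + 3 = 8.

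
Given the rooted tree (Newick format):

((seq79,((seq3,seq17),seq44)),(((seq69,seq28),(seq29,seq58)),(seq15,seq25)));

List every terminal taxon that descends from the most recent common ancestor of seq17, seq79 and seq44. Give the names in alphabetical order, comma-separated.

Tracing seq17: it sits inside (seq3,seq17).
Tracing seq79: it sits inside (seq79,((seq3,seq17),seq44)).
Tracing seq44: it sits inside ((seq3,seq17),seq44).
The smallest clade enclosing all 3 is (seq79,((seq3,seq17),seq44)); the answer is its 4 terminal taxa in alphabetical order.

seq17, seq3, seq44, seq79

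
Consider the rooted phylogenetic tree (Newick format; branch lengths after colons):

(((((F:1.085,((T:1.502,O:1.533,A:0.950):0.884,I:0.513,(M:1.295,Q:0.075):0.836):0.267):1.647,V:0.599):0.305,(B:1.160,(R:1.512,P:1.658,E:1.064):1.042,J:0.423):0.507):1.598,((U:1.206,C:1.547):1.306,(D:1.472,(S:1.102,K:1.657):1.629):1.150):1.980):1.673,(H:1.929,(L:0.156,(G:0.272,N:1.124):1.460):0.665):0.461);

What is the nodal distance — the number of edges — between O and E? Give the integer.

The MRCA of O and E is the node subtending (((F,((T,O,A),I,(M,Q))),V),(B,(R,P,E),J)).
From O up to that node: 5 branches. From E up to the same node: 3 branches. Total: 5 + 3 = 8.

8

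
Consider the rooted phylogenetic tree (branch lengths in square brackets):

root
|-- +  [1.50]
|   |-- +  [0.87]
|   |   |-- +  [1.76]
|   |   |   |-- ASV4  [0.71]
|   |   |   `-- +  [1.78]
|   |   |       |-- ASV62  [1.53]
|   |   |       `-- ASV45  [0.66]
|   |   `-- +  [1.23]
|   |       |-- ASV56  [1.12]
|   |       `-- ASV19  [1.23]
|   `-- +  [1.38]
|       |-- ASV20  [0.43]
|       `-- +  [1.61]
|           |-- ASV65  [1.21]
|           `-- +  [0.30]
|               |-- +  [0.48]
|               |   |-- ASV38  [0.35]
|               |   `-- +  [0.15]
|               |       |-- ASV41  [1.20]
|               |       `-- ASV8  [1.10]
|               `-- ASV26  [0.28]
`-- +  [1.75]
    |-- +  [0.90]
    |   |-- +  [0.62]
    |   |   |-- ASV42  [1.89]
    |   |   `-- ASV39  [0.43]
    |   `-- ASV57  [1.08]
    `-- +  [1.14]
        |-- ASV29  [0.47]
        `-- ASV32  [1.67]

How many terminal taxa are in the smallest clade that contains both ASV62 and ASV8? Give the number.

11

The MRCA of ASV62 and ASV8 is the node subtending (((ASV4,(ASV62,ASV45)),(ASV56,ASV19)),(ASV20,(ASV65,((ASV38,(ASV41,ASV8)),ASV26)))).
That clade contains 11 terminal taxa: ASV19, ASV20, ASV26, ASV38, ASV4, ASV41, ASV45, ASV56, ASV62, ASV65, ASV8.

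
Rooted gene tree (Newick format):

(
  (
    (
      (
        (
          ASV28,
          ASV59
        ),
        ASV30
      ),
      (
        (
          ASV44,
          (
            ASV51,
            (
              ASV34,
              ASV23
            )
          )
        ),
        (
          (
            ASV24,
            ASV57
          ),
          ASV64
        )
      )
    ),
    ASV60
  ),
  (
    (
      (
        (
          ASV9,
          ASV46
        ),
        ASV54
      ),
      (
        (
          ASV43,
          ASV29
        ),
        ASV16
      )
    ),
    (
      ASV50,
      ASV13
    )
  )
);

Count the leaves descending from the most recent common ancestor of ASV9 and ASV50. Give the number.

8

The MRCA of ASV9 and ASV50 is the node subtending ((((ASV9,ASV46),ASV54),((ASV43,ASV29),ASV16)),(ASV50,ASV13)).
That clade contains 8 terminal taxa: ASV13, ASV16, ASV29, ASV43, ASV46, ASV50, ASV54, ASV9.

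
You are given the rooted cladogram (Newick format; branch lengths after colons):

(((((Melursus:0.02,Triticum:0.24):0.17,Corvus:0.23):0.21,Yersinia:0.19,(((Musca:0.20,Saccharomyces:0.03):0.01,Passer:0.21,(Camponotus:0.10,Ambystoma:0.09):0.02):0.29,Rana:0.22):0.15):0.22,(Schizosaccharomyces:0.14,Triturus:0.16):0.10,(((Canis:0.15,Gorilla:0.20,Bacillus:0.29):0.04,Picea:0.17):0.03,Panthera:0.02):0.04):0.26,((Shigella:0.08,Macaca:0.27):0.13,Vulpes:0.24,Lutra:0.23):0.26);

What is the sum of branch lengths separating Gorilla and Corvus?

0.97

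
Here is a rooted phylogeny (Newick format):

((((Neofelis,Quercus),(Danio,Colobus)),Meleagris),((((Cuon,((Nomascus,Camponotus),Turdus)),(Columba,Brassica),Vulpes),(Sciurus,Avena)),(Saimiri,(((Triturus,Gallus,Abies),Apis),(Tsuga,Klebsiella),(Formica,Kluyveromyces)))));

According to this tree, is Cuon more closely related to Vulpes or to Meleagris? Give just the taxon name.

Vulpes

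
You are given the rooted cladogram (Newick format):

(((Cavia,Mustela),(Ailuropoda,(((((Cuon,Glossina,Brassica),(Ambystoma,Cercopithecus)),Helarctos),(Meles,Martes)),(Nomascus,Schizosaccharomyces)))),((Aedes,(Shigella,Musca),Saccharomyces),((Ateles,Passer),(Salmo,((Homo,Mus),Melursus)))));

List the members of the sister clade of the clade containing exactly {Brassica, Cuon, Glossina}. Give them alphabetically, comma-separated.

The clade containing exactly {Brassica, Cuon, Glossina} attaches to the tree at the node subtending ((Cuon,Glossina,Brassica),(Ambystoma,Cercopithecus)).
The other lineage descending from that same node — the sister group — is (Ambystoma,Cercopithecus); its 2 tips in alphabetical order are the answer.

Ambystoma, Cercopithecus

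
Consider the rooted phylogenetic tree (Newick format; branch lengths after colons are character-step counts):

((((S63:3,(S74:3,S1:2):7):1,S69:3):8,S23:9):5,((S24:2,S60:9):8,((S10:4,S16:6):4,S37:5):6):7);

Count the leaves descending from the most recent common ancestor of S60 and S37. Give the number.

The MRCA of S60 and S37 is the node subtending ((S24,S60),((S10,S16),S37)).
That clade contains 5 terminal taxa: S10, S16, S24, S37, S60.

5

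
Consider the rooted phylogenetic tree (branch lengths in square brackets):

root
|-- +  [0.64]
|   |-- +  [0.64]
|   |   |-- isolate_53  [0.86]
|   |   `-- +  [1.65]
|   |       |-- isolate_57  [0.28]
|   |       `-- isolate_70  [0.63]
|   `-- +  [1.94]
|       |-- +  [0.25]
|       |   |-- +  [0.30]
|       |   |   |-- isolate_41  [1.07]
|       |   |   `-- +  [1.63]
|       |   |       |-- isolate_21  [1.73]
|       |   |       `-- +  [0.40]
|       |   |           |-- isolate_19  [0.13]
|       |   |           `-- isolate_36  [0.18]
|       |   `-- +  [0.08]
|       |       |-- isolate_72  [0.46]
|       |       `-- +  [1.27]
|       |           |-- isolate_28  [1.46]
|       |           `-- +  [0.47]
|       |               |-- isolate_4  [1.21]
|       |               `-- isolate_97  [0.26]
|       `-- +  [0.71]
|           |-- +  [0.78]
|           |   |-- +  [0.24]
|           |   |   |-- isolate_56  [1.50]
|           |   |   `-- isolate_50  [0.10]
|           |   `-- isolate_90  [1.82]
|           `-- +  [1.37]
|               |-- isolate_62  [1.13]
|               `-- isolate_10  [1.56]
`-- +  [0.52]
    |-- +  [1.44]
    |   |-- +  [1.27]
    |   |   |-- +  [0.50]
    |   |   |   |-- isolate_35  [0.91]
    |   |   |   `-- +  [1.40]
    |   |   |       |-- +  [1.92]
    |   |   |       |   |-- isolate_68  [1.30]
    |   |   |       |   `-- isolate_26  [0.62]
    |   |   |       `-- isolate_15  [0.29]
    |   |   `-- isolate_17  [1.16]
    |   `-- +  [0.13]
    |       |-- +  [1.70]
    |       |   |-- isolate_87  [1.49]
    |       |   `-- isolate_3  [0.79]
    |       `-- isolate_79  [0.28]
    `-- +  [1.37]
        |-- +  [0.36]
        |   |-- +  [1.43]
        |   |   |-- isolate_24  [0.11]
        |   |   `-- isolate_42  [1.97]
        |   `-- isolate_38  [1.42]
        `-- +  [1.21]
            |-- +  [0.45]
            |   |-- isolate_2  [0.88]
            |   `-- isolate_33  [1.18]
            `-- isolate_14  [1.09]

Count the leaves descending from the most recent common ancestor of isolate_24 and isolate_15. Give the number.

14

The MRCA of isolate_24 and isolate_15 is the node subtending ((((isolate_35,((isolate_68,isolate_26),isolate_15)),isolate_17),((isolate_87,isolate_3),isolate_79)),(((isolate_24,isolate_42),isolate_38),((isolate_2,isolate_33),isolate_14))).
That clade contains 14 terminal taxa: isolate_14, isolate_15, isolate_17, isolate_2, isolate_24, isolate_26, isolate_3, isolate_33, isolate_35, isolate_38, isolate_42, isolate_68, isolate_79, isolate_87.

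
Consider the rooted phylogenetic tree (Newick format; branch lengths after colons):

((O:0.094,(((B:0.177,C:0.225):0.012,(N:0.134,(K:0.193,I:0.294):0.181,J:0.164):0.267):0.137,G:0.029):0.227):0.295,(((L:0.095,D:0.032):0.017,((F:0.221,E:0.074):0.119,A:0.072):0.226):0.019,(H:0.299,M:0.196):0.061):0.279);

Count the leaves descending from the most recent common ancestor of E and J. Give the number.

The MRCA of E and J is the root, so the clade is the entire tree.
That clade contains 15 terminal taxa: A, B, C, D, E, F, G, H, I, J, K, L, M, N, O.

15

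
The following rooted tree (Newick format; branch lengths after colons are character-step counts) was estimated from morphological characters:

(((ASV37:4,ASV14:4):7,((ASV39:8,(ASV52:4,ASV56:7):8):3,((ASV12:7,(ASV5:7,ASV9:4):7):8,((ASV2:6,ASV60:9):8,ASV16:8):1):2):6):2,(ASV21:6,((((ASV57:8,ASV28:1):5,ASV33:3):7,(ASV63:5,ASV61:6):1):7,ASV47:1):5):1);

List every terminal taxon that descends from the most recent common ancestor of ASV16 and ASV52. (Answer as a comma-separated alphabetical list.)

ASV12, ASV16, ASV2, ASV39, ASV5, ASV52, ASV56, ASV60, ASV9

Tracing ASV16: it sits inside ((ASV2,ASV60),ASV16).
Tracing ASV52: it sits inside (ASV52,ASV56).
The smallest clade enclosing both is ((ASV39,(ASV52,ASV56)),((ASV12,(ASV5,ASV9)),((ASV2,ASV60),ASV16))); the answer is its 9 terminal taxa in alphabetical order.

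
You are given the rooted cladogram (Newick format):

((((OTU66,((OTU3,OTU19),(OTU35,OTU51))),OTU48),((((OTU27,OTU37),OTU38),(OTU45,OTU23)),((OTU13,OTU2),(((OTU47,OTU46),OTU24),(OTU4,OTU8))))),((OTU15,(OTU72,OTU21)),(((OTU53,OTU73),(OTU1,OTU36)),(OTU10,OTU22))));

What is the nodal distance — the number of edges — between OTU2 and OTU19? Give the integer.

9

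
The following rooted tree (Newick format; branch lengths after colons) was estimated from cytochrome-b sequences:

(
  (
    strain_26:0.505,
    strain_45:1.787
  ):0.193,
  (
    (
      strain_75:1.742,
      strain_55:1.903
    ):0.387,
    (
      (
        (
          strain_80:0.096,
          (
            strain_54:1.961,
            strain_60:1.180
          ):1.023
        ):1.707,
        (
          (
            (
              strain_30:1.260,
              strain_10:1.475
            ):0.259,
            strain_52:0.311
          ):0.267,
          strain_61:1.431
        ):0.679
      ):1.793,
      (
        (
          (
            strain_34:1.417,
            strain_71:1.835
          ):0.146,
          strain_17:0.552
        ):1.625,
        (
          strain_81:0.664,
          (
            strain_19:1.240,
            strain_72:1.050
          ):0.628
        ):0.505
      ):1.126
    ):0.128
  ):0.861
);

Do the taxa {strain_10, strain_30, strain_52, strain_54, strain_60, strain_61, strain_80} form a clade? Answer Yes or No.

The most recent common ancestor of these taxa subtends ((strain_80,(strain_54,strain_60)),(((strain_30,strain_10),strain_52),strain_61)).
That clade has exactly 7 tips — every listed taxon and nothing else — so the group is monophyletic.

Yes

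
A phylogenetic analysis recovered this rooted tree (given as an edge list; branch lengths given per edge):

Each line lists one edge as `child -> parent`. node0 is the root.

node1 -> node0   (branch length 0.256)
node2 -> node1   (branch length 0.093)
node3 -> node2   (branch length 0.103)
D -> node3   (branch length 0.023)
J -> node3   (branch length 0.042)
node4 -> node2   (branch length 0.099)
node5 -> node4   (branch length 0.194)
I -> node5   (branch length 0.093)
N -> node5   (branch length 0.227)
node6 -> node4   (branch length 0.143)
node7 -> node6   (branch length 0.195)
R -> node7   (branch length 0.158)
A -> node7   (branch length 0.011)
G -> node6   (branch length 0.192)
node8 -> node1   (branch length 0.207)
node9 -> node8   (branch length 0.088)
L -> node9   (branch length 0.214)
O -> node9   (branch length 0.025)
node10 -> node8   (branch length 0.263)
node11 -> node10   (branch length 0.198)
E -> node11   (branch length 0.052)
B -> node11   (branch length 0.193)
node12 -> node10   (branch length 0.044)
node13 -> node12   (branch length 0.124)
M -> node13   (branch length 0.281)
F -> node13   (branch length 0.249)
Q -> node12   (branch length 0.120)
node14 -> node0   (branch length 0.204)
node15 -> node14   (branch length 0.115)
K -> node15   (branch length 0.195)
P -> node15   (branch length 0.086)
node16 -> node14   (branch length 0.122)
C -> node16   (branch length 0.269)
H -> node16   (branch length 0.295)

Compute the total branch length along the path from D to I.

0.512

The path runs D → … → MRCA → … → I; the MRCA is the node subtending ((D,J),((I,N),((R,A),G))).
Branch lengths along that path: 0.023 + 0.103 + 0.099 + 0.194 + 0.093 = 0.512.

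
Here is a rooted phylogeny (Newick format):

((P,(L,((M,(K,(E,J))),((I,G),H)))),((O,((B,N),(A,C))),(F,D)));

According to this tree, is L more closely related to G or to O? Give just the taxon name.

G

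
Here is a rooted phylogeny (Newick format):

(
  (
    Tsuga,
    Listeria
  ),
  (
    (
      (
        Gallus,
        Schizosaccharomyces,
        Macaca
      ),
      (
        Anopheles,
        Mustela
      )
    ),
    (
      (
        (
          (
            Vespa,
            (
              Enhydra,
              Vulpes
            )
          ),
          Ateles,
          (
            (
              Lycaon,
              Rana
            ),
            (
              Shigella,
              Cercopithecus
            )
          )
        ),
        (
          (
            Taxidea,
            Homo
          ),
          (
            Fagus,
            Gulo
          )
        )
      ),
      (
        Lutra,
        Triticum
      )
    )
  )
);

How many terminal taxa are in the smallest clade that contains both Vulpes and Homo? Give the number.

12

The MRCA of Vulpes and Homo is the node subtending (((Vespa,(Enhydra,Vulpes)),Ateles,((Lycaon,Rana),(Shigella,Cercopithecus))),((Taxidea,Homo),(Fagus,Gulo))).
That clade contains 12 terminal taxa: Ateles, Cercopithecus, Enhydra, Fagus, Gulo, Homo, Lycaon, Rana, Shigella, Taxidea, Vespa, Vulpes.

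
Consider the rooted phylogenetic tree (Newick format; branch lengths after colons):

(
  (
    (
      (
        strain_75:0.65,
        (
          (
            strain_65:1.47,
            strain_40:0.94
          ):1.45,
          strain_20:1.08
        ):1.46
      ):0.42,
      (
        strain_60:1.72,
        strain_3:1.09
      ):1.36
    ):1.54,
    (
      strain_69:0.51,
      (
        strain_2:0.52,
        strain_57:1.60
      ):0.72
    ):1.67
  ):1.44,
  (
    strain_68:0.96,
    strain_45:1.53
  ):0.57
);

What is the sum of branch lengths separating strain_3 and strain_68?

6.96

The path runs strain_3 → … → MRCA → … → strain_68; the MRCA is the root of the tree.
Branch lengths along that path: 1.09 + 1.36 + 1.54 + 1.44 + 0.57 + 0.96 = 6.96.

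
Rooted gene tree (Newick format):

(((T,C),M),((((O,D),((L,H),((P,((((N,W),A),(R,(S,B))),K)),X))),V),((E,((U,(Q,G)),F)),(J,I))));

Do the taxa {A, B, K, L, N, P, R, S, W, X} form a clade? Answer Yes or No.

No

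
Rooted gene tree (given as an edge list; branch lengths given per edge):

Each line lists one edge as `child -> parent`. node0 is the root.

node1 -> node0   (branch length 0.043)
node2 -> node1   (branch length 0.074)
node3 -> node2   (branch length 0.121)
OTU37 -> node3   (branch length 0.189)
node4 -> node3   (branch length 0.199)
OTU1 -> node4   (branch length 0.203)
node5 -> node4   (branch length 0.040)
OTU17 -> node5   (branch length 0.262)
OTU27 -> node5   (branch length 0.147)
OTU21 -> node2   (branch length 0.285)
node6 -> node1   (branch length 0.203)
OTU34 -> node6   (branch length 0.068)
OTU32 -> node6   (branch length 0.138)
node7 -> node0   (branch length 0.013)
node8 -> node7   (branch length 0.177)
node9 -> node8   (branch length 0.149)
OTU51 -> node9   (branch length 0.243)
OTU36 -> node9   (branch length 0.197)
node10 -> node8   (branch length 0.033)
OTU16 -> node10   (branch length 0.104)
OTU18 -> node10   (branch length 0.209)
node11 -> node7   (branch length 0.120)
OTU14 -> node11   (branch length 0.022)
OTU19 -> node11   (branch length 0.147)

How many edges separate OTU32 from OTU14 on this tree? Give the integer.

6

The MRCA of OTU32 and OTU14 is the root of the tree.
From OTU32 up to that node: 3 branches. From OTU14 up to the same node: 3 branches. Total: 3 + 3 = 6.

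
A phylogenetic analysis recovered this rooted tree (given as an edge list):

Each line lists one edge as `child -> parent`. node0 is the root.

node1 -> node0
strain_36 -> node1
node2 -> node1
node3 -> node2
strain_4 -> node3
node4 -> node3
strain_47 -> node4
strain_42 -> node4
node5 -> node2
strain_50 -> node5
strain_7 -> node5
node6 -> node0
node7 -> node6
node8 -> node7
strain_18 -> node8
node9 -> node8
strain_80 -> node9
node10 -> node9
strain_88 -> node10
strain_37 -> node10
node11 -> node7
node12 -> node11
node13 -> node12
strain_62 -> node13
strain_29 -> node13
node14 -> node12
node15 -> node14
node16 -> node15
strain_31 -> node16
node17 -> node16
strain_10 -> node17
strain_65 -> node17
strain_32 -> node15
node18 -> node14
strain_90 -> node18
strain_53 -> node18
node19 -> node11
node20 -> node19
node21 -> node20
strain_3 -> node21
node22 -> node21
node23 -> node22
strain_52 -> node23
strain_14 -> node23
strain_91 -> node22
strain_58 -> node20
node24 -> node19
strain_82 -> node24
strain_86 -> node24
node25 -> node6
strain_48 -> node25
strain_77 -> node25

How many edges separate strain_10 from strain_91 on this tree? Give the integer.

11

The MRCA of strain_10 and strain_91 is the node subtending (((strain_62,strain_29),(((strain_31,(strain_10,strain_65)),strain_32),(strain_90,strain_53))),(((strain_3,((strain_52,strain_14),strain_91)),strain_58),(strain_82,strain_86))).
From strain_10 up to that node: 6 branches. From strain_91 up to the same node: 5 branches. Total: 6 + 5 = 11.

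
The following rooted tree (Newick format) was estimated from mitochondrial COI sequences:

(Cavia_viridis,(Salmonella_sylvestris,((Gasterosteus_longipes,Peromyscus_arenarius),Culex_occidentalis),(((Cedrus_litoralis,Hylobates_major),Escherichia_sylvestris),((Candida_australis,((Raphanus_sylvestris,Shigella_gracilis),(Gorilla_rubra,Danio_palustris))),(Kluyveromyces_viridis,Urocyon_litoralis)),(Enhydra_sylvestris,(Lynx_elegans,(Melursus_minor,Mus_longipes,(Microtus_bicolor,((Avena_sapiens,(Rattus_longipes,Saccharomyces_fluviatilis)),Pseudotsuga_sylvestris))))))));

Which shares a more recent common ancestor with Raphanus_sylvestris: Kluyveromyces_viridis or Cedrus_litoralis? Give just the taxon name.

The MRCA of Raphanus_sylvestris and Kluyveromyces_viridis subtends ((Candida_australis,((Raphanus_sylvestris,Shigella_gracilis),(Gorilla_rubra,Danio_palustris))),(Kluyveromyces_viridis,Urocyon_litoralis)) (7 taxa).
The MRCA of Raphanus_sylvestris and Cedrus_litoralis subtends (((Cedrus_litoralis,Hylobates_major),Escherichia_sylvestris),((Candida_australis,((Raphanus_sylvestris,Shigella_gracilis),(Gorilla_rubra,Danio_palustris))),(Kluyveromyces_viridis,Urocyon_litoralis)),(Enhydra_sylvestris,(Lynx_elegans,(Melursus_minor,Mus_longipes,(Microtus_bicolor,((Avena_sapiens,(Rattus_longipes,Saccharomyces_fluviatilis)),Pseudotsuga_sylvestris)))))) (19 taxa).
The first is nested inside the second, so Raphanus_sylvestris shares a more recent common ancestor with Kluyveromyces_viridis.

Kluyveromyces_viridis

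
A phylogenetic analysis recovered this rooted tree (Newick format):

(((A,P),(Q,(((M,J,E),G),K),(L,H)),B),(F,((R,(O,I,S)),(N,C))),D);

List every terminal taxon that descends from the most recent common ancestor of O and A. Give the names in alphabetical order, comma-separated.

Tracing O: it sits inside (O,I,S).
Tracing A: it sits inside (A,P).
The smallest clade enclosing both is the whole tree (their MRCA is the root), so the answer is all 19 tips in alphabetical order.

A, B, C, D, E, F, G, H, I, J, K, L, M, N, O, P, Q, R, S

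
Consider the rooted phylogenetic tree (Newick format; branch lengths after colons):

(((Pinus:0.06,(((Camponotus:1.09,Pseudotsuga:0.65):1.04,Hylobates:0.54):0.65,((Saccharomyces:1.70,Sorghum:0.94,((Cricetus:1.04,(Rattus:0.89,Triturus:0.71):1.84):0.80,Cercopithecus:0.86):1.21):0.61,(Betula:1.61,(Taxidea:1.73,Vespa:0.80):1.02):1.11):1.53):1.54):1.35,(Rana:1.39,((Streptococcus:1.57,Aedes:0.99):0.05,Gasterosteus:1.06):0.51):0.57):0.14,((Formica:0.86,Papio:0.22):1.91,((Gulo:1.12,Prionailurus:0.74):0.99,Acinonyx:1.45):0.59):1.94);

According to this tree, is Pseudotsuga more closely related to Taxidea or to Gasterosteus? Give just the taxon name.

Taxidea

The MRCA of Pseudotsuga and Taxidea subtends (((Camponotus,Pseudotsuga),Hylobates),((Saccharomyces,Sorghum,((Cricetus,(Rattus,Triturus)),Cercopithecus)),(Betula,(Taxidea,Vespa)))) (12 taxa).
The MRCA of Pseudotsuga and Gasterosteus subtends ((Pinus,(((Camponotus,Pseudotsuga),Hylobates),((Saccharomyces,Sorghum,((Cricetus,(Rattus,Triturus)),Cercopithecus)),(Betula,(Taxidea,Vespa))))),(Rana,((Streptococcus,Aedes),Gasterosteus))) (17 taxa).
The first is nested inside the second, so Pseudotsuga shares a more recent common ancestor with Taxidea.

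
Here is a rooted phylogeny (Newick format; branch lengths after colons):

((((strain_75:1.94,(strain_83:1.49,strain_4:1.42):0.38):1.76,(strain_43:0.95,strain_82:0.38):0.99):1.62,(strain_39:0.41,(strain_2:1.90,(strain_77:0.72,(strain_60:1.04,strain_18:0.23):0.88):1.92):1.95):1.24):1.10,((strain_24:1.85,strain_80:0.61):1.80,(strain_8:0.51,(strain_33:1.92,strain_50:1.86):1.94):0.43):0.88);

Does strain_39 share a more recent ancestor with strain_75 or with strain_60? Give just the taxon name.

strain_60

The MRCA of strain_39 and strain_60 subtends (strain_39,(strain_2,(strain_77,(strain_60,strain_18)))) (5 taxa).
The MRCA of strain_39 and strain_75 subtends (((strain_75,(strain_83,strain_4)),(strain_43,strain_82)),(strain_39,(strain_2,(strain_77,(strain_60,strain_18))))) (10 taxa).
The first is nested inside the second, so strain_39 shares a more recent common ancestor with strain_60.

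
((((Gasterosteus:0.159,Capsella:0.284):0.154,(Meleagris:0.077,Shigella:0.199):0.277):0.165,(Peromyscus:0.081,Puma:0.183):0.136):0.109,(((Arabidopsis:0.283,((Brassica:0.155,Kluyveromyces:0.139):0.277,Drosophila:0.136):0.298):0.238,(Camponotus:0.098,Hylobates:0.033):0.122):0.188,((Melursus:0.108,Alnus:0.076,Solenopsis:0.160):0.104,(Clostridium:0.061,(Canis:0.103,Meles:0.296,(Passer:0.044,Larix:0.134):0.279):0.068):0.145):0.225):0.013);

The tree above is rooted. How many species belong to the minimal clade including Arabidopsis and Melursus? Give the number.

The MRCA of Arabidopsis and Melursus is the node subtending (((Arabidopsis,((Brassica,Kluyveromyces),Drosophila)),(Camponotus,Hylobates)),((Melursus,Alnus,Solenopsis),(Clostridium,(Canis,Meles,(Passer,Larix))))).
That clade contains 14 terminal taxa: Alnus, Arabidopsis, Brassica, Camponotus, Canis, Clostridium, Drosophila, Hylobates, Kluyveromyces, Larix, Meles, Melursus, Passer, Solenopsis.

14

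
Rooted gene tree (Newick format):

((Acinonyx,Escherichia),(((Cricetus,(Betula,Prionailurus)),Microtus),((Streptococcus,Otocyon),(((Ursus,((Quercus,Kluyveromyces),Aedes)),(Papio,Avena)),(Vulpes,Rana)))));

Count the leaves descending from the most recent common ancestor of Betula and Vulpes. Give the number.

14

The MRCA of Betula and Vulpes is the node subtending (((Cricetus,(Betula,Prionailurus)),Microtus),((Streptococcus,Otocyon),(((Ursus,((Quercus,Kluyveromyces),Aedes)),(Papio,Avena)),(Vulpes,Rana)))).
That clade contains 14 terminal taxa: Aedes, Avena, Betula, Cricetus, Kluyveromyces, Microtus, Otocyon, Papio, Prionailurus, Quercus, Rana, Streptococcus, Ursus, Vulpes.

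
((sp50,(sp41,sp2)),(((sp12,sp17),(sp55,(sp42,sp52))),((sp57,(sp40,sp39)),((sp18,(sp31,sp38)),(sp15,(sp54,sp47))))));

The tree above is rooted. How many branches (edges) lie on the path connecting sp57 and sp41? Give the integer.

The MRCA of sp57 and sp41 is the root of the tree.
From sp57 up to that node: 4 branches. From sp41 up to the same node: 3 branches. Total: 4 + 3 = 7.

7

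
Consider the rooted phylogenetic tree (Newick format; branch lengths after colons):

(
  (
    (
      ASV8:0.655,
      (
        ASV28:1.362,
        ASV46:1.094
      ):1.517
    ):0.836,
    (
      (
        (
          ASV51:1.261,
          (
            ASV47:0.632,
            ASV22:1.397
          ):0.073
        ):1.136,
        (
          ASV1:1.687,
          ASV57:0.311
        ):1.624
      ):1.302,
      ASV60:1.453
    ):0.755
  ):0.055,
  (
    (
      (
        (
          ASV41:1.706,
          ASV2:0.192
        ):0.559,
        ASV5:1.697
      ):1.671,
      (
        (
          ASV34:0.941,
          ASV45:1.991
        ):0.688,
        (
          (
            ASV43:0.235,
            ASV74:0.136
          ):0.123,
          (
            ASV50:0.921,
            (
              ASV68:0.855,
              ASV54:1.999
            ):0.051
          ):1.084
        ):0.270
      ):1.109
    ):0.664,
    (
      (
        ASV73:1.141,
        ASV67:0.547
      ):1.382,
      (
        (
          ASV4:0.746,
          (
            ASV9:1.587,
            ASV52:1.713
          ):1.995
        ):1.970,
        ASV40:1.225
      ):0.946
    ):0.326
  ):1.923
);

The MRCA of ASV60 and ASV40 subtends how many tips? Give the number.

The MRCA of ASV60 and ASV40 is the root, so the clade is the entire tree.
That clade contains 25 terminal taxa: ASV1, ASV2, ASV22, ASV28, ASV34, ASV4, ASV40, ASV41, ASV43, ASV45, ASV46, ASV47, ASV5, ASV50, ASV51, ASV52, ASV54, ASV57, ASV60, ASV67, ASV68, ASV73, ASV74, ASV8, ASV9.

25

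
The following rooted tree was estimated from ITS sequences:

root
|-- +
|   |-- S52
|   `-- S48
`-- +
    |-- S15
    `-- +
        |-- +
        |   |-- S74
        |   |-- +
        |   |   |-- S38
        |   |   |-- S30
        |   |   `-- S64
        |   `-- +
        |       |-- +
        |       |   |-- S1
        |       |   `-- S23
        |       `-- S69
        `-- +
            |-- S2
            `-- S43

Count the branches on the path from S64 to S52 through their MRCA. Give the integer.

7

The MRCA of S64 and S52 is the root of the tree.
From S64 up to that node: 5 branches. From S52 up to the same node: 2 branches. Total: 5 + 2 = 7.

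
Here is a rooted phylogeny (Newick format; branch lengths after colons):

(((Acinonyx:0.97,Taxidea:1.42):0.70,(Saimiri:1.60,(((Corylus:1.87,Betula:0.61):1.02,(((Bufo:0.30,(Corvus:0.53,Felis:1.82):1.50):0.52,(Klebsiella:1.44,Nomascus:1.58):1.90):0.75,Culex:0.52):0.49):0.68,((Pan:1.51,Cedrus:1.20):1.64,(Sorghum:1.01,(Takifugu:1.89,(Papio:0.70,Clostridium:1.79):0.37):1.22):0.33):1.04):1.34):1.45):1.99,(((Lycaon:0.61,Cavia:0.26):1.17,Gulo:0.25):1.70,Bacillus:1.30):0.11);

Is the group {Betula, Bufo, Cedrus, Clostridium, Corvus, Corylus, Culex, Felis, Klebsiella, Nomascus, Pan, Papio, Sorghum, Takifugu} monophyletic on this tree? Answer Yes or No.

Yes

The most recent common ancestor of these taxa subtends (((Corylus,Betula),(((Bufo,(Corvus,Felis)),(Klebsiella,Nomascus)),Culex)),((Pan,Cedrus),(Sorghum,(Takifugu,(Papio,Clostridium))))).
That clade has exactly 14 tips — every listed taxon and nothing else — so the group is monophyletic.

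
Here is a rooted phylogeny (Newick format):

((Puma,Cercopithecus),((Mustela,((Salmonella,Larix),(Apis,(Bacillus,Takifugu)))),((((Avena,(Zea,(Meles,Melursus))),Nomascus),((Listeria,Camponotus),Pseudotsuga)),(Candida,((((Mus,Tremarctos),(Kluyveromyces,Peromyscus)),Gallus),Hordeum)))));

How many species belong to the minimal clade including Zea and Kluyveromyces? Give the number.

15

The MRCA of Zea and Kluyveromyces is the node subtending ((((Avena,(Zea,(Meles,Melursus))),Nomascus),((Listeria,Camponotus),Pseudotsuga)),(Candida,((((Mus,Tremarctos),(Kluyveromyces,Peromyscus)),Gallus),Hordeum))).
That clade contains 15 terminal taxa: Avena, Camponotus, Candida, Gallus, Hordeum, Kluyveromyces, Listeria, Meles, Melursus, Mus, Nomascus, Peromyscus, Pseudotsuga, Tremarctos, Zea.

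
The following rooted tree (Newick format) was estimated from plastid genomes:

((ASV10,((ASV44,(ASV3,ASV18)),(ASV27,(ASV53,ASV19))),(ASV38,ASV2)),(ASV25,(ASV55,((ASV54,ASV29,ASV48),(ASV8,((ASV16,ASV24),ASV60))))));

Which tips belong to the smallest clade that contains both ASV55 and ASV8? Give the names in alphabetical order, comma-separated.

ASV16, ASV24, ASV29, ASV48, ASV54, ASV55, ASV60, ASV8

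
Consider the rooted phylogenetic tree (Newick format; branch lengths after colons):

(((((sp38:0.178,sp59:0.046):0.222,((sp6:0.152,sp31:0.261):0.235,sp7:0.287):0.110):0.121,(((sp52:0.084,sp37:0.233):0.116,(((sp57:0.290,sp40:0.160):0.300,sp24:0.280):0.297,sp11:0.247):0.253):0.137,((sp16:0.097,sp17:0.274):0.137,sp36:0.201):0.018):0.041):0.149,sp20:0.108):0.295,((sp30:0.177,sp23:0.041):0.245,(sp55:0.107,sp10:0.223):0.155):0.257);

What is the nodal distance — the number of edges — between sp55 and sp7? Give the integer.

8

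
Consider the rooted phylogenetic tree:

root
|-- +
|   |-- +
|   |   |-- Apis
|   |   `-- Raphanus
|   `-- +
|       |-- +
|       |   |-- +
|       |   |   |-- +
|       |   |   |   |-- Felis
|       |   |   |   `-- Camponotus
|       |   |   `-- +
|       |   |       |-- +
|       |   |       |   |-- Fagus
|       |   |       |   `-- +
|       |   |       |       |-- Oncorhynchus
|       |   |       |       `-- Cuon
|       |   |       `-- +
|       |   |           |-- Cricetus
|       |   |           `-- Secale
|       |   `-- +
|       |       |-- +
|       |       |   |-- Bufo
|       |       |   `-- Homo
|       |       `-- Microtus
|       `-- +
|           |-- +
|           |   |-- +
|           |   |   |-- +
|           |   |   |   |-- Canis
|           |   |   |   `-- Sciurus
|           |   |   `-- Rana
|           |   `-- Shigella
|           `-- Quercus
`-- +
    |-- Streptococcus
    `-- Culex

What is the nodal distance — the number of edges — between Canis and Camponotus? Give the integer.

The MRCA of Canis and Camponotus is the node subtending ((((Felis,Camponotus),((Fagus,(Oncorhynchus,Cuon)),(Cricetus,Secale))),((Bufo,Homo),Microtus)),((((Canis,Sciurus),Rana),Shigella),Quercus)).
From Canis up to that node: 5 branches. From Camponotus up to the same node: 4 branches. Total: 5 + 4 = 9.

9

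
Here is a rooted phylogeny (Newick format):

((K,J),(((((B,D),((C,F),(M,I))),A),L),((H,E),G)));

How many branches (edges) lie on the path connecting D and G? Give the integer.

The MRCA of D and G is the node subtending (((((B,D),((C,F),(M,I))),A),L),((H,E),G)).
From D up to that node: 5 branches. From G up to the same node: 2 branches. Total: 5 + 2 = 7.

7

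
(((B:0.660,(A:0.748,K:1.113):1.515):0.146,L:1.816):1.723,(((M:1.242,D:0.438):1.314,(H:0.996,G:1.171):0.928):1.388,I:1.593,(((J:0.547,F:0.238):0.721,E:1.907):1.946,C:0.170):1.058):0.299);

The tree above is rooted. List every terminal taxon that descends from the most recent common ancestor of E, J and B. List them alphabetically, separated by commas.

Tracing E: it sits inside ((J,F),E).
Tracing J: it sits inside (J,F).
Tracing B: it sits inside (B,(A,K)).
The smallest clade enclosing all 3 is the whole tree (their MRCA is the root), so the answer is all 13 tips in alphabetical order.

A, B, C, D, E, F, G, H, I, J, K, L, M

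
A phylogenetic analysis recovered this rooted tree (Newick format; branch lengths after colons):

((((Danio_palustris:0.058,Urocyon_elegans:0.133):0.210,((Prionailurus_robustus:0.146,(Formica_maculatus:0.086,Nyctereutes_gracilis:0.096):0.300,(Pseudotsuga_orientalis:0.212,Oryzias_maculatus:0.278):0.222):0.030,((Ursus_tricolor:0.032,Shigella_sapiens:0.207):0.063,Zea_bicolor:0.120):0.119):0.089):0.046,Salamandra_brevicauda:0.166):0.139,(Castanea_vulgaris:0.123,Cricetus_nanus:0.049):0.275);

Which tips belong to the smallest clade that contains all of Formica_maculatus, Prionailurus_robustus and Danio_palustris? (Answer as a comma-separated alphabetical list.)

Tracing Formica_maculatus: it sits inside (Formica_maculatus,Nyctereutes_gracilis).
Tracing Prionailurus_robustus: it sits inside (Prionailurus_robustus,(Formica_maculatus,Nyctereutes_gracilis),(Pseudotsuga_orientalis,Oryzias_maculatus)).
Tracing Danio_palustris: it sits inside (Danio_palustris,Urocyon_elegans).
The smallest clade enclosing all 3 is ((Danio_palustris,Urocyon_elegans),((Prionailurus_robustus,(Formica_maculatus,Nyctereutes_gracilis),(Pseudotsuga_orientalis,Oryzias_maculatus)),((Ursus_tricolor,Shigella_sapiens),Zea_bicolor))); the answer is its 10 terminal taxa in alphabetical order.

Danio_palustris, Formica_maculatus, Nyctereutes_gracilis, Oryzias_maculatus, Prionailurus_robustus, Pseudotsuga_orientalis, Shigella_sapiens, Urocyon_elegans, Ursus_tricolor, Zea_bicolor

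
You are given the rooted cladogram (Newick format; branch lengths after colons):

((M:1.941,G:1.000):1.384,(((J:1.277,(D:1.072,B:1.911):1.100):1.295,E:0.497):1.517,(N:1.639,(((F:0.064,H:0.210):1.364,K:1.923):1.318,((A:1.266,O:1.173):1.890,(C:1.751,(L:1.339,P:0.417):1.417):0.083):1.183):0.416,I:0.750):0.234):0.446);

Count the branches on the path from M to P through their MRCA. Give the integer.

The MRCA of M and P is the root of the tree.
From M up to that node: 2 branches. From P up to the same node: 7 branches. Total: 2 + 7 = 9.

9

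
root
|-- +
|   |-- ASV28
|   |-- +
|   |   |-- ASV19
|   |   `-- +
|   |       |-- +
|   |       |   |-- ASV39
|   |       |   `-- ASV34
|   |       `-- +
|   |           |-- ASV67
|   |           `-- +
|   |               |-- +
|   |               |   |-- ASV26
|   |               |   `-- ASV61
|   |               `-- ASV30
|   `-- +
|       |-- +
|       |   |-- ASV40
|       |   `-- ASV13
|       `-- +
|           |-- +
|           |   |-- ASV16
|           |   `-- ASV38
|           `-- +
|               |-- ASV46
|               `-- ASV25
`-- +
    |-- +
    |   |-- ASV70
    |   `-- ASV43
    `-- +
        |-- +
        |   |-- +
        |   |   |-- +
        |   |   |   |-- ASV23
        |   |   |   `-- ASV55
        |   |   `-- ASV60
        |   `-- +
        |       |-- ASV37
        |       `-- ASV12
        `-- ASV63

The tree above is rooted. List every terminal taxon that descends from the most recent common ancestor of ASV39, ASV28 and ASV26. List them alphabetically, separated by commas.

Tracing ASV39: it sits inside (ASV39,ASV34).
Tracing ASV28: it sits inside (ASV28,(ASV19,((ASV39,ASV34),(ASV67,((ASV26,ASV61),ASV30)))),((ASV40,ASV13),((ASV16,ASV38),(ASV46,ASV25)))).
Tracing ASV26: it sits inside (ASV26,ASV61).
The smallest clade enclosing all 3 is (ASV28,(ASV19,((ASV39,ASV34),(ASV67,((ASV26,ASV61),ASV30)))),((ASV40,ASV13),((ASV16,ASV38),(ASV46,ASV25)))); the answer is its 14 terminal taxa in alphabetical order.

ASV13, ASV16, ASV19, ASV25, ASV26, ASV28, ASV30, ASV34, ASV38, ASV39, ASV40, ASV46, ASV61, ASV67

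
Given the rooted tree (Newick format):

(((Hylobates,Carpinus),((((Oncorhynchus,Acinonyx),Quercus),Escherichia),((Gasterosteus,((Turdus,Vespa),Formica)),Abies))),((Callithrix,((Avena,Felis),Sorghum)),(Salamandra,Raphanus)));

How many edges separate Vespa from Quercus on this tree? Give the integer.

8

The MRCA of Vespa and Quercus is the node subtending ((((Oncorhynchus,Acinonyx),Quercus),Escherichia),((Gasterosteus,((Turdus,Vespa),Formica)),Abies)).
From Vespa up to that node: 5 branches. From Quercus up to the same node: 3 branches. Total: 5 + 3 = 8.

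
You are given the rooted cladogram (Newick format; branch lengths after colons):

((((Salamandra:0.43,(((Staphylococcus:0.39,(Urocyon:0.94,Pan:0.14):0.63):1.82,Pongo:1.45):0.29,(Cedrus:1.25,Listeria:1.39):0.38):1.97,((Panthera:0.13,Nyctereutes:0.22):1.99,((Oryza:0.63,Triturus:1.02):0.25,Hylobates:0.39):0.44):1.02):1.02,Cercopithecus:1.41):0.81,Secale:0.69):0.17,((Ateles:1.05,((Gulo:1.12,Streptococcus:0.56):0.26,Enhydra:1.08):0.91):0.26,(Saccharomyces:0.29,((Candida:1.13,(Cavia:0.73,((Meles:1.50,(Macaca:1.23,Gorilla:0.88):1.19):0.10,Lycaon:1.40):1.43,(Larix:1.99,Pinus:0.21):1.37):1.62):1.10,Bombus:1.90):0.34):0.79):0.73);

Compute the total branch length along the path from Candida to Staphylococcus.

The path runs Candida → … → MRCA → … → Staphylococcus; the MRCA is the root of the tree.
Branch lengths along that path: 1.13 + 1.10 + 0.34 + 0.79 + 0.73 + 0.17 + 0.81 + 1.02 + 1.97 + 0.29 + 1.82 + 0.39 = 10.56.

10.56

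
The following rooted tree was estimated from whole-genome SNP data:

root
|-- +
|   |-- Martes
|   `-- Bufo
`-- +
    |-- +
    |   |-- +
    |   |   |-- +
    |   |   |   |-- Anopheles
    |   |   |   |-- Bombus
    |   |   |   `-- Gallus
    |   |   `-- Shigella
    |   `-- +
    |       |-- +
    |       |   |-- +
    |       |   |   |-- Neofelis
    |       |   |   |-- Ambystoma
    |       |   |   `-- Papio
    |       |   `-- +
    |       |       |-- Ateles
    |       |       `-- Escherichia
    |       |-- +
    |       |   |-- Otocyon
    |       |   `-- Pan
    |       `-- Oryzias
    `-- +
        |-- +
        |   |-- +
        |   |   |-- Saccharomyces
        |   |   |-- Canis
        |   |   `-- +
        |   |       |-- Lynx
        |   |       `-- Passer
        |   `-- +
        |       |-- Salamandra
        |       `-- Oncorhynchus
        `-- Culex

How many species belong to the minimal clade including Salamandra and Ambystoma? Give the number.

19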